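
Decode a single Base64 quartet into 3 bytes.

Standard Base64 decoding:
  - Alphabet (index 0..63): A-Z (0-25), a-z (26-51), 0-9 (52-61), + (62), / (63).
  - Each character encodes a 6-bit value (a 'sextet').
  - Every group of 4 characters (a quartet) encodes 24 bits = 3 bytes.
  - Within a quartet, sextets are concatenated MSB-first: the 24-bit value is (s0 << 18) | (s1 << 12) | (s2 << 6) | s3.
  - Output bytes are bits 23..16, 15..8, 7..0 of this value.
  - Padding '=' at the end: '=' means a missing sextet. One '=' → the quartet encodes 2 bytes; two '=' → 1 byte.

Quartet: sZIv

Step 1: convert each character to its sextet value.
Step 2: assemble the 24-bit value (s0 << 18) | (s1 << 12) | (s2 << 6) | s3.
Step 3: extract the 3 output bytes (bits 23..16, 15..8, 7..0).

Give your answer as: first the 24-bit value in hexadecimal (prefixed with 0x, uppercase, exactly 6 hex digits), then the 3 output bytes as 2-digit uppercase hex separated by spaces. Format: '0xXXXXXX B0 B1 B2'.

Sextets: s=44, Z=25, I=8, v=47
24-bit: (44<<18) | (25<<12) | (8<<6) | 47
      = 0xB00000 | 0x019000 | 0x000200 | 0x00002F
      = 0xB1922F
Bytes: (v>>16)&0xFF=B1, (v>>8)&0xFF=92, v&0xFF=2F

Answer: 0xB1922F B1 92 2F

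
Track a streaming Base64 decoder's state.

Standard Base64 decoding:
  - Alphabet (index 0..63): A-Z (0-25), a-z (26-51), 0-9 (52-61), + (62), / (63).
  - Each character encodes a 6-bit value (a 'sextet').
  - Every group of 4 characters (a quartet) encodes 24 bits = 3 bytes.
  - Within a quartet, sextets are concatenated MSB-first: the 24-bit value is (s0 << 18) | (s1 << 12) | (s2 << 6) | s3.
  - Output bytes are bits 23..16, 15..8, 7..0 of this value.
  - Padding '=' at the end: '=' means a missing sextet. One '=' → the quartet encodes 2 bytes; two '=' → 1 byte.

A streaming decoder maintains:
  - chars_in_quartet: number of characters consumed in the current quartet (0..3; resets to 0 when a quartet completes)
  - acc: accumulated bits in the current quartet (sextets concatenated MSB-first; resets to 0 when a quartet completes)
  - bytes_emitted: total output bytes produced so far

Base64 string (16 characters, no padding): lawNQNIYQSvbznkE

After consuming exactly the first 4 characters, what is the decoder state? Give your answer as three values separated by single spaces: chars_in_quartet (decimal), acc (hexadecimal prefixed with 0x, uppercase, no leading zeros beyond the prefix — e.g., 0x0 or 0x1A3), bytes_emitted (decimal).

Answer: 0 0x0 3

Derivation:
After char 0 ('l'=37): chars_in_quartet=1 acc=0x25 bytes_emitted=0
After char 1 ('a'=26): chars_in_quartet=2 acc=0x95A bytes_emitted=0
After char 2 ('w'=48): chars_in_quartet=3 acc=0x256B0 bytes_emitted=0
After char 3 ('N'=13): chars_in_quartet=4 acc=0x95AC0D -> emit 95 AC 0D, reset; bytes_emitted=3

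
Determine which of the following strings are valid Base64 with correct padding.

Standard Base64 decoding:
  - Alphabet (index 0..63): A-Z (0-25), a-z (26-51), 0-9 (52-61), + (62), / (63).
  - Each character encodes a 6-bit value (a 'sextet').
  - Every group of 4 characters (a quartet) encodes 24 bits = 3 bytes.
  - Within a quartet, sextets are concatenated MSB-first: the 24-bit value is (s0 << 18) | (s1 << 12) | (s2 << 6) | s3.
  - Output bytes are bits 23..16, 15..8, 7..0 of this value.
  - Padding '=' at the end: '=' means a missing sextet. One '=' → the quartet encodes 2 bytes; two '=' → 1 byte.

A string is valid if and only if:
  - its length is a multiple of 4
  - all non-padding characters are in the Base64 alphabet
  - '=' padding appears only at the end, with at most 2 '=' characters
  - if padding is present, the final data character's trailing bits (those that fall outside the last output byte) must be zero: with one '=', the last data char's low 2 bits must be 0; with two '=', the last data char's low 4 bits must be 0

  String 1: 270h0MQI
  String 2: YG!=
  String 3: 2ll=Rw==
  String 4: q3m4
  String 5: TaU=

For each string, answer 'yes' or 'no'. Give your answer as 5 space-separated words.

Answer: yes no no yes yes

Derivation:
String 1: '270h0MQI' → valid
String 2: 'YG!=' → invalid (bad char(s): ['!'])
String 3: '2ll=Rw==' → invalid (bad char(s): ['=']; '=' in middle)
String 4: 'q3m4' → valid
String 5: 'TaU=' → valid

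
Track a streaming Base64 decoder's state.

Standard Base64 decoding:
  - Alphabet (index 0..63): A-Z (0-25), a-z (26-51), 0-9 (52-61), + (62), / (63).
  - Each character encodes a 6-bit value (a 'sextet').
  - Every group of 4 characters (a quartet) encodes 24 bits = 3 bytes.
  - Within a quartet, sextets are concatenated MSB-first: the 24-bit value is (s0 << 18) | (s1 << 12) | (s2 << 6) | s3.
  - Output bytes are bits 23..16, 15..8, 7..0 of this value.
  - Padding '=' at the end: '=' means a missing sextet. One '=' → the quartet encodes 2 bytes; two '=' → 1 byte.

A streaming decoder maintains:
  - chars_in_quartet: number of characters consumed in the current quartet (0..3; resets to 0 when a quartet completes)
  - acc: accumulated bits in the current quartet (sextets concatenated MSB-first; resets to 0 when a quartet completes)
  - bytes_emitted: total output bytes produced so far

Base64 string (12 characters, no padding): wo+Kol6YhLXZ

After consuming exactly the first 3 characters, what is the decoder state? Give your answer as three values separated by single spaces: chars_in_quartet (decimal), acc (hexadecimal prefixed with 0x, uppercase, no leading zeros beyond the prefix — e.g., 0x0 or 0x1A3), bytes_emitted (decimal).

Answer: 3 0x30A3E 0

Derivation:
After char 0 ('w'=48): chars_in_quartet=1 acc=0x30 bytes_emitted=0
After char 1 ('o'=40): chars_in_quartet=2 acc=0xC28 bytes_emitted=0
After char 2 ('+'=62): chars_in_quartet=3 acc=0x30A3E bytes_emitted=0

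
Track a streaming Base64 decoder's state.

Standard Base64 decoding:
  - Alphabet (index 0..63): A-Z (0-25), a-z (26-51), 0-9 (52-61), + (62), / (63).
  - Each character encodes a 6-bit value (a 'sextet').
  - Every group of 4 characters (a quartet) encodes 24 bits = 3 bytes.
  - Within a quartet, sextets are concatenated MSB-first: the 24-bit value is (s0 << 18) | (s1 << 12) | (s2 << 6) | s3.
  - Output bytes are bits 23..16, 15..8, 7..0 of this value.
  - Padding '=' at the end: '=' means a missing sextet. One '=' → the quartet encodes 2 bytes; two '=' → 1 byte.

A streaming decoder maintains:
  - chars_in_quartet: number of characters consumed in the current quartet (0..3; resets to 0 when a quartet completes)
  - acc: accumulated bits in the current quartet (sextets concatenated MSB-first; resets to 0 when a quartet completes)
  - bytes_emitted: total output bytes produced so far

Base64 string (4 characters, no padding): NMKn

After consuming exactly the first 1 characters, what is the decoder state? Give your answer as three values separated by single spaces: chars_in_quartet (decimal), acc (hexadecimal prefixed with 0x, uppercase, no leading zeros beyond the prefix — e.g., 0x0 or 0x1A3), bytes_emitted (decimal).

Answer: 1 0xD 0

Derivation:
After char 0 ('N'=13): chars_in_quartet=1 acc=0xD bytes_emitted=0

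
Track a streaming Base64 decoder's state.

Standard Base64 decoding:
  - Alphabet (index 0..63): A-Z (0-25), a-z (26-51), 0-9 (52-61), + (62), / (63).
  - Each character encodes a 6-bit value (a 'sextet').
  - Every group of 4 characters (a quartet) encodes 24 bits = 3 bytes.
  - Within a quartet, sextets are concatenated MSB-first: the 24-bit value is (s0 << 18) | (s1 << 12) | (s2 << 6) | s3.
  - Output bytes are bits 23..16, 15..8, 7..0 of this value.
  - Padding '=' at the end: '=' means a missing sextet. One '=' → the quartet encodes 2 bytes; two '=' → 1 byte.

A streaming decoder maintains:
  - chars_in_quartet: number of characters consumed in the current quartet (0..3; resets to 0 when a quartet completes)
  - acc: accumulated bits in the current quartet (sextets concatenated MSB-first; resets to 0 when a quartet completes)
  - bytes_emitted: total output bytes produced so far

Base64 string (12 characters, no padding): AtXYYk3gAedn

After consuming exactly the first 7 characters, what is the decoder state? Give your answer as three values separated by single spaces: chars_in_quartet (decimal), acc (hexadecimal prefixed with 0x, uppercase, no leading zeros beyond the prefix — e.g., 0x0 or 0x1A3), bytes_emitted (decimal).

After char 0 ('A'=0): chars_in_quartet=1 acc=0x0 bytes_emitted=0
After char 1 ('t'=45): chars_in_quartet=2 acc=0x2D bytes_emitted=0
After char 2 ('X'=23): chars_in_quartet=3 acc=0xB57 bytes_emitted=0
After char 3 ('Y'=24): chars_in_quartet=4 acc=0x2D5D8 -> emit 02 D5 D8, reset; bytes_emitted=3
After char 4 ('Y'=24): chars_in_quartet=1 acc=0x18 bytes_emitted=3
After char 5 ('k'=36): chars_in_quartet=2 acc=0x624 bytes_emitted=3
After char 6 ('3'=55): chars_in_quartet=3 acc=0x18937 bytes_emitted=3

Answer: 3 0x18937 3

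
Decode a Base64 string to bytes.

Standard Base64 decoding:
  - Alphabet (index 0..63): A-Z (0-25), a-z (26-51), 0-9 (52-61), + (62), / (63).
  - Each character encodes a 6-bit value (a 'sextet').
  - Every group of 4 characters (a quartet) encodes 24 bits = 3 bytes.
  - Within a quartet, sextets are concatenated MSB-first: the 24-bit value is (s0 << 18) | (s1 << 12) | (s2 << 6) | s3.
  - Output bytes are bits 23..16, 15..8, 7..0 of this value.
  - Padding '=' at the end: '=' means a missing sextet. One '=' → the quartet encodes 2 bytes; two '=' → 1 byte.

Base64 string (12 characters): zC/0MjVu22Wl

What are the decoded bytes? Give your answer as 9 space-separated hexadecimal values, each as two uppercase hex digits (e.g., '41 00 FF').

After char 0 ('z'=51): chars_in_quartet=1 acc=0x33 bytes_emitted=0
After char 1 ('C'=2): chars_in_quartet=2 acc=0xCC2 bytes_emitted=0
After char 2 ('/'=63): chars_in_quartet=3 acc=0x330BF bytes_emitted=0
After char 3 ('0'=52): chars_in_quartet=4 acc=0xCC2FF4 -> emit CC 2F F4, reset; bytes_emitted=3
After char 4 ('M'=12): chars_in_quartet=1 acc=0xC bytes_emitted=3
After char 5 ('j'=35): chars_in_quartet=2 acc=0x323 bytes_emitted=3
After char 6 ('V'=21): chars_in_quartet=3 acc=0xC8D5 bytes_emitted=3
After char 7 ('u'=46): chars_in_quartet=4 acc=0x32356E -> emit 32 35 6E, reset; bytes_emitted=6
After char 8 ('2'=54): chars_in_quartet=1 acc=0x36 bytes_emitted=6
After char 9 ('2'=54): chars_in_quartet=2 acc=0xDB6 bytes_emitted=6
After char 10 ('W'=22): chars_in_quartet=3 acc=0x36D96 bytes_emitted=6
After char 11 ('l'=37): chars_in_quartet=4 acc=0xDB65A5 -> emit DB 65 A5, reset; bytes_emitted=9

Answer: CC 2F F4 32 35 6E DB 65 A5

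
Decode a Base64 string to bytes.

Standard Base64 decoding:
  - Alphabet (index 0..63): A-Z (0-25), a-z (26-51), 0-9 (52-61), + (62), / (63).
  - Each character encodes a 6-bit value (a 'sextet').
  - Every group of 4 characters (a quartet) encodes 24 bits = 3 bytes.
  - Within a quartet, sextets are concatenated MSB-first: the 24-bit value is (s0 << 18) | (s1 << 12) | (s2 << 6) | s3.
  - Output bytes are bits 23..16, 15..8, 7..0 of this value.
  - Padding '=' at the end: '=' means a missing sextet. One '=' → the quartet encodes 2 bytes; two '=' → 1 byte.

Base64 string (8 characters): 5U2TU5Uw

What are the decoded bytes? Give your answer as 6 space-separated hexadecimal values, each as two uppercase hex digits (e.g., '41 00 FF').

Answer: E5 4D 93 53 95 30

Derivation:
After char 0 ('5'=57): chars_in_quartet=1 acc=0x39 bytes_emitted=0
After char 1 ('U'=20): chars_in_quartet=2 acc=0xE54 bytes_emitted=0
After char 2 ('2'=54): chars_in_quartet=3 acc=0x39536 bytes_emitted=0
After char 3 ('T'=19): chars_in_quartet=4 acc=0xE54D93 -> emit E5 4D 93, reset; bytes_emitted=3
After char 4 ('U'=20): chars_in_quartet=1 acc=0x14 bytes_emitted=3
After char 5 ('5'=57): chars_in_quartet=2 acc=0x539 bytes_emitted=3
After char 6 ('U'=20): chars_in_quartet=3 acc=0x14E54 bytes_emitted=3
After char 7 ('w'=48): chars_in_quartet=4 acc=0x539530 -> emit 53 95 30, reset; bytes_emitted=6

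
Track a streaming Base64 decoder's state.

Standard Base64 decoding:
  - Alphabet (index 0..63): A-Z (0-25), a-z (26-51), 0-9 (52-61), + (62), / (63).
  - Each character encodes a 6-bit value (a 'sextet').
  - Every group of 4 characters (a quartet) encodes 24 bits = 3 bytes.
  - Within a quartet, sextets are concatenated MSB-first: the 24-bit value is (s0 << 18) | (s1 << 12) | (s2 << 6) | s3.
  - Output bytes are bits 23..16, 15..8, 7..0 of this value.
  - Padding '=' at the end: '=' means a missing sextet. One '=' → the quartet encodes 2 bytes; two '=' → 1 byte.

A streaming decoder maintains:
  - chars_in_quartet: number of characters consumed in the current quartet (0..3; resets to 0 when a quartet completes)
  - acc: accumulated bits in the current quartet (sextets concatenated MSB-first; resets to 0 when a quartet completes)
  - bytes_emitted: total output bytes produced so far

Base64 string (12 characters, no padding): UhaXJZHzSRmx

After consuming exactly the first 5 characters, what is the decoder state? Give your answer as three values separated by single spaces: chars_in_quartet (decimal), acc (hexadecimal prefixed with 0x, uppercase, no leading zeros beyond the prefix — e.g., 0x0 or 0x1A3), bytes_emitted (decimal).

After char 0 ('U'=20): chars_in_quartet=1 acc=0x14 bytes_emitted=0
After char 1 ('h'=33): chars_in_quartet=2 acc=0x521 bytes_emitted=0
After char 2 ('a'=26): chars_in_quartet=3 acc=0x1485A bytes_emitted=0
After char 3 ('X'=23): chars_in_quartet=4 acc=0x521697 -> emit 52 16 97, reset; bytes_emitted=3
After char 4 ('J'=9): chars_in_quartet=1 acc=0x9 bytes_emitted=3

Answer: 1 0x9 3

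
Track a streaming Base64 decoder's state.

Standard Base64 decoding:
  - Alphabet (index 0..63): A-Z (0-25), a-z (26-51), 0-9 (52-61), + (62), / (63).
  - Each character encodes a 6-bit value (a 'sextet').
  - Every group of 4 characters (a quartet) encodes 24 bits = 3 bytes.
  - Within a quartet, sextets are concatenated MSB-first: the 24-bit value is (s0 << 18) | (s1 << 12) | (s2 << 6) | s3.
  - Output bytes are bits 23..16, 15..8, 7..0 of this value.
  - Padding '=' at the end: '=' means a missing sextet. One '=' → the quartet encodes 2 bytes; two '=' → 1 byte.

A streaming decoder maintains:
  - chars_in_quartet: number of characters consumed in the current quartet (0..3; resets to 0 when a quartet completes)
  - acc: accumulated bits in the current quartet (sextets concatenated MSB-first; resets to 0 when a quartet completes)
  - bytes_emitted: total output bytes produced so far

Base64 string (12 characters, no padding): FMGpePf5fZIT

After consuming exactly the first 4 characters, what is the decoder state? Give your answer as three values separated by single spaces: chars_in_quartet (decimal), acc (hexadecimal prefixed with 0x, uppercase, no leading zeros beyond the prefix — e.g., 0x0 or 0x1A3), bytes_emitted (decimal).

After char 0 ('F'=5): chars_in_quartet=1 acc=0x5 bytes_emitted=0
After char 1 ('M'=12): chars_in_quartet=2 acc=0x14C bytes_emitted=0
After char 2 ('G'=6): chars_in_quartet=3 acc=0x5306 bytes_emitted=0
After char 3 ('p'=41): chars_in_quartet=4 acc=0x14C1A9 -> emit 14 C1 A9, reset; bytes_emitted=3

Answer: 0 0x0 3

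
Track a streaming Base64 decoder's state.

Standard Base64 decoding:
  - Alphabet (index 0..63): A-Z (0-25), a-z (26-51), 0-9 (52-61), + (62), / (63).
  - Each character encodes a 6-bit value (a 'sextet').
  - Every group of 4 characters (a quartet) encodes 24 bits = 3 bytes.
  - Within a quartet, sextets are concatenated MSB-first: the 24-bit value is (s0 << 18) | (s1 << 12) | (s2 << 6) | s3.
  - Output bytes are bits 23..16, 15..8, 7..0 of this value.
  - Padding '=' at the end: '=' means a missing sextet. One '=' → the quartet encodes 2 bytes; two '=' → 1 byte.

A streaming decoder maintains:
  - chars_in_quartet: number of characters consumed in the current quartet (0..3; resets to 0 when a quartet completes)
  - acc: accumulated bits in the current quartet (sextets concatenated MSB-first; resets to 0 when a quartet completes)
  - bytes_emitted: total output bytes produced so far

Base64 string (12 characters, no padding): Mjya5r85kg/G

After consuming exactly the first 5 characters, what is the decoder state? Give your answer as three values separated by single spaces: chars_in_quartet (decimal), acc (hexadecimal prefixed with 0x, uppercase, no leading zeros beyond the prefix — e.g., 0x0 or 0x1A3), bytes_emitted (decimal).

Answer: 1 0x39 3

Derivation:
After char 0 ('M'=12): chars_in_quartet=1 acc=0xC bytes_emitted=0
After char 1 ('j'=35): chars_in_quartet=2 acc=0x323 bytes_emitted=0
After char 2 ('y'=50): chars_in_quartet=3 acc=0xC8F2 bytes_emitted=0
After char 3 ('a'=26): chars_in_quartet=4 acc=0x323C9A -> emit 32 3C 9A, reset; bytes_emitted=3
After char 4 ('5'=57): chars_in_quartet=1 acc=0x39 bytes_emitted=3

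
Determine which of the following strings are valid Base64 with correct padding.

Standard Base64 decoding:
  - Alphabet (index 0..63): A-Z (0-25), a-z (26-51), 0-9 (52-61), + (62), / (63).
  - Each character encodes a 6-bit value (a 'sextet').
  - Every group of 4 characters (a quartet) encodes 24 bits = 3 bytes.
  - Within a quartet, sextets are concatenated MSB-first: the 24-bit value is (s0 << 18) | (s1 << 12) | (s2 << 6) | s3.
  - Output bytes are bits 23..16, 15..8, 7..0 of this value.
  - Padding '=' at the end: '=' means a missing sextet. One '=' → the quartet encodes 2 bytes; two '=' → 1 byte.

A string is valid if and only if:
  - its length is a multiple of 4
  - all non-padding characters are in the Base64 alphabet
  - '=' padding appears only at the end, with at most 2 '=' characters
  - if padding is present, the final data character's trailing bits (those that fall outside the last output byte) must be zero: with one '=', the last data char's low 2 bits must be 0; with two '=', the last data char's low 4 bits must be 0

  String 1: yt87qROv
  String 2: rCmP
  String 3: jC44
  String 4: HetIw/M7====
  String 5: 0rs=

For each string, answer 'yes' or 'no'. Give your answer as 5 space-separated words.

String 1: 'yt87qROv' → valid
String 2: 'rCmP' → valid
String 3: 'jC44' → valid
String 4: 'HetIw/M7====' → invalid (4 pad chars (max 2))
String 5: '0rs=' → valid

Answer: yes yes yes no yes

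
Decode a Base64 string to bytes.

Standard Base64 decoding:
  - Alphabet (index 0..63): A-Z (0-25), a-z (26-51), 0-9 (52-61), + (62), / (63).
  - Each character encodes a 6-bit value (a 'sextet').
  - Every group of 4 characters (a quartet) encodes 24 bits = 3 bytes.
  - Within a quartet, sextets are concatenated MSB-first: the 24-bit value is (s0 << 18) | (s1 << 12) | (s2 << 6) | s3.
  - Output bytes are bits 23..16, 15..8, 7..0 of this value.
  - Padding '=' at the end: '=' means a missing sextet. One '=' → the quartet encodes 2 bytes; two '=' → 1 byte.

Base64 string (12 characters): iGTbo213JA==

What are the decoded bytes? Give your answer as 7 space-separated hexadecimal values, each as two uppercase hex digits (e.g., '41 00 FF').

Answer: 88 64 DB A3 6D 77 24

Derivation:
After char 0 ('i'=34): chars_in_quartet=1 acc=0x22 bytes_emitted=0
After char 1 ('G'=6): chars_in_quartet=2 acc=0x886 bytes_emitted=0
After char 2 ('T'=19): chars_in_quartet=3 acc=0x22193 bytes_emitted=0
After char 3 ('b'=27): chars_in_quartet=4 acc=0x8864DB -> emit 88 64 DB, reset; bytes_emitted=3
After char 4 ('o'=40): chars_in_quartet=1 acc=0x28 bytes_emitted=3
After char 5 ('2'=54): chars_in_quartet=2 acc=0xA36 bytes_emitted=3
After char 6 ('1'=53): chars_in_quartet=3 acc=0x28DB5 bytes_emitted=3
After char 7 ('3'=55): chars_in_quartet=4 acc=0xA36D77 -> emit A3 6D 77, reset; bytes_emitted=6
After char 8 ('J'=9): chars_in_quartet=1 acc=0x9 bytes_emitted=6
After char 9 ('A'=0): chars_in_quartet=2 acc=0x240 bytes_emitted=6
Padding '==': partial quartet acc=0x240 -> emit 24; bytes_emitted=7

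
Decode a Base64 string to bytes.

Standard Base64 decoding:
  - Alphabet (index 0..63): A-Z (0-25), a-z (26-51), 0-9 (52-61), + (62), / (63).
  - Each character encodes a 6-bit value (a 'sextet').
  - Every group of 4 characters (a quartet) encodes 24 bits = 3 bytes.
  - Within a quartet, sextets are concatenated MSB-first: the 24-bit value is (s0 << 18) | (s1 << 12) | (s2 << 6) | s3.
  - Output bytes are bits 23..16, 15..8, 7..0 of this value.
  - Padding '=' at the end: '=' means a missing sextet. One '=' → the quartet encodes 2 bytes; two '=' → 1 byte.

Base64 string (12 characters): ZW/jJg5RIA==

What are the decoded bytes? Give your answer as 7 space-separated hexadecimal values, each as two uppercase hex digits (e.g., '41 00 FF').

After char 0 ('Z'=25): chars_in_quartet=1 acc=0x19 bytes_emitted=0
After char 1 ('W'=22): chars_in_quartet=2 acc=0x656 bytes_emitted=0
After char 2 ('/'=63): chars_in_quartet=3 acc=0x195BF bytes_emitted=0
After char 3 ('j'=35): chars_in_quartet=4 acc=0x656FE3 -> emit 65 6F E3, reset; bytes_emitted=3
After char 4 ('J'=9): chars_in_quartet=1 acc=0x9 bytes_emitted=3
After char 5 ('g'=32): chars_in_quartet=2 acc=0x260 bytes_emitted=3
After char 6 ('5'=57): chars_in_quartet=3 acc=0x9839 bytes_emitted=3
After char 7 ('R'=17): chars_in_quartet=4 acc=0x260E51 -> emit 26 0E 51, reset; bytes_emitted=6
After char 8 ('I'=8): chars_in_quartet=1 acc=0x8 bytes_emitted=6
After char 9 ('A'=0): chars_in_quartet=2 acc=0x200 bytes_emitted=6
Padding '==': partial quartet acc=0x200 -> emit 20; bytes_emitted=7

Answer: 65 6F E3 26 0E 51 20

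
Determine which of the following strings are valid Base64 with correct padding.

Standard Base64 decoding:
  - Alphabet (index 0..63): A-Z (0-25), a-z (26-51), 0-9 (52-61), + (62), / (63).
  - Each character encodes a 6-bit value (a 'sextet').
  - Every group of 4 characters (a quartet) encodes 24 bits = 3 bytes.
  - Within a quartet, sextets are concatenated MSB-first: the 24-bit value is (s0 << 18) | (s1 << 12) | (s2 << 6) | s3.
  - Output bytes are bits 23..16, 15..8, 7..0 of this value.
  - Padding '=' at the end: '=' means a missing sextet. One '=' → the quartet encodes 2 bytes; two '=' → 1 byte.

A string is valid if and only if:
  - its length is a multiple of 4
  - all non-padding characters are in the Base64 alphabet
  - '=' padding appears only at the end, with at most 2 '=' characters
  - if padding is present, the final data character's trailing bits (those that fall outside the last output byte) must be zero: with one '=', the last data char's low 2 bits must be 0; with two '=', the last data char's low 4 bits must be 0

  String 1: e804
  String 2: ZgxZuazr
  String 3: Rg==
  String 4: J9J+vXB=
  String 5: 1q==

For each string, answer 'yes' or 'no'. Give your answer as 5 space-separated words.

String 1: 'e804' → valid
String 2: 'ZgxZuazr' → valid
String 3: 'Rg==' → valid
String 4: 'J9J+vXB=' → invalid (bad trailing bits)
String 5: '1q==' → invalid (bad trailing bits)

Answer: yes yes yes no no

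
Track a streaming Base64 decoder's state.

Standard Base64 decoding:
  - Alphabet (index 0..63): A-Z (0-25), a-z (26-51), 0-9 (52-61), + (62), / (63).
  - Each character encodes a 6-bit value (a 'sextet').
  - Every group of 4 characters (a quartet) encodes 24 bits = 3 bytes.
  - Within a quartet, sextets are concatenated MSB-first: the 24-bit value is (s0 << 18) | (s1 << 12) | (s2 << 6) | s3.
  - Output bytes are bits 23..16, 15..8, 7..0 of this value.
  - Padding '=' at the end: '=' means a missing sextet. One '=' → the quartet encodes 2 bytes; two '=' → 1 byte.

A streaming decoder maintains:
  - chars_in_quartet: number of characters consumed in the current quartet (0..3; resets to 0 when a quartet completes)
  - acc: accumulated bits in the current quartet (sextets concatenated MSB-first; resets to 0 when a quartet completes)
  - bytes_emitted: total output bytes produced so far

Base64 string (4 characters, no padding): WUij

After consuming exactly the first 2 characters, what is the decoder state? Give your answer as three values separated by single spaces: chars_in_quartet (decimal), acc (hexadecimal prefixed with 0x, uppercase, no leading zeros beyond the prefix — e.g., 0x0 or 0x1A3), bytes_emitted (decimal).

Answer: 2 0x594 0

Derivation:
After char 0 ('W'=22): chars_in_quartet=1 acc=0x16 bytes_emitted=0
After char 1 ('U'=20): chars_in_quartet=2 acc=0x594 bytes_emitted=0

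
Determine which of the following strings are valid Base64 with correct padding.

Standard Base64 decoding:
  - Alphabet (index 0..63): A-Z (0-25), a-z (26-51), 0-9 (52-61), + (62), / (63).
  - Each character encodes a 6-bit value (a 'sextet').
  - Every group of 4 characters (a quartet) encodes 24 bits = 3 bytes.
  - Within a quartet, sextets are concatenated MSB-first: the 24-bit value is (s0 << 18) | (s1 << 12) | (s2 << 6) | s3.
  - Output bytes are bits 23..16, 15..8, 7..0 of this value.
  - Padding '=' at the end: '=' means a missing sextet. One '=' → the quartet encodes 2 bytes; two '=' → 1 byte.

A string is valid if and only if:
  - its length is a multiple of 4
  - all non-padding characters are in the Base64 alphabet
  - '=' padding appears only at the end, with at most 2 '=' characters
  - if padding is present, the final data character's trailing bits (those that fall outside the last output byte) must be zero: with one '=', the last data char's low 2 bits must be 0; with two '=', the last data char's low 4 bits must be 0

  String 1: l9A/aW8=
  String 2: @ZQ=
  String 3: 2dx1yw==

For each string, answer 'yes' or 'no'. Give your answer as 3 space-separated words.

String 1: 'l9A/aW8=' → valid
String 2: '@ZQ=' → invalid (bad char(s): ['@'])
String 3: '2dx1yw==' → valid

Answer: yes no yes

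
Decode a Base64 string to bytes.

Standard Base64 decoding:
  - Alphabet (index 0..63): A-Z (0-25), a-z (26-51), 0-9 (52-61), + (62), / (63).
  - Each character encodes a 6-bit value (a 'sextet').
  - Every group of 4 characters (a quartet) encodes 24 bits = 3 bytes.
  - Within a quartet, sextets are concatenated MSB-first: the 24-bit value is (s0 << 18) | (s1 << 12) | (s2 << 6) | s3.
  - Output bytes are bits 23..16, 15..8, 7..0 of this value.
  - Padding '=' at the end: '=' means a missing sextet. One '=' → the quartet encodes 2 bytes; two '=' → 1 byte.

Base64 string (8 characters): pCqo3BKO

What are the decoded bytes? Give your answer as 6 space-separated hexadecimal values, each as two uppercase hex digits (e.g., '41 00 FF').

After char 0 ('p'=41): chars_in_quartet=1 acc=0x29 bytes_emitted=0
After char 1 ('C'=2): chars_in_quartet=2 acc=0xA42 bytes_emitted=0
After char 2 ('q'=42): chars_in_quartet=3 acc=0x290AA bytes_emitted=0
After char 3 ('o'=40): chars_in_quartet=4 acc=0xA42AA8 -> emit A4 2A A8, reset; bytes_emitted=3
After char 4 ('3'=55): chars_in_quartet=1 acc=0x37 bytes_emitted=3
After char 5 ('B'=1): chars_in_quartet=2 acc=0xDC1 bytes_emitted=3
After char 6 ('K'=10): chars_in_quartet=3 acc=0x3704A bytes_emitted=3
After char 7 ('O'=14): chars_in_quartet=4 acc=0xDC128E -> emit DC 12 8E, reset; bytes_emitted=6

Answer: A4 2A A8 DC 12 8E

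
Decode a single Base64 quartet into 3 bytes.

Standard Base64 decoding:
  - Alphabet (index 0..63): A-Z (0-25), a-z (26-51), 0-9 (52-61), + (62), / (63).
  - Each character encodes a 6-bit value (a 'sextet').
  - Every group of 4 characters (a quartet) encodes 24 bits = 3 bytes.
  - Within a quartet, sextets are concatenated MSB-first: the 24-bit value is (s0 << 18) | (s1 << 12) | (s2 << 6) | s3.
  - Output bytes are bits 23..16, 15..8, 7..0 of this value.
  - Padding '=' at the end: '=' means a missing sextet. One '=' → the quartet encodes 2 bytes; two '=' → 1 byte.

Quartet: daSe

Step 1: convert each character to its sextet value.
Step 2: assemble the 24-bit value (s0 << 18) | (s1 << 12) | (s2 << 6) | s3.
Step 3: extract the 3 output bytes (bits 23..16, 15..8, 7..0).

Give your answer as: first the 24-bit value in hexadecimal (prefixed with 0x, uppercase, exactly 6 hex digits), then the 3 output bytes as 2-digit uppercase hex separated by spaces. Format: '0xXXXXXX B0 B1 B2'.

Answer: 0x75A49E 75 A4 9E

Derivation:
Sextets: d=29, a=26, S=18, e=30
24-bit: (29<<18) | (26<<12) | (18<<6) | 30
      = 0x740000 | 0x01A000 | 0x000480 | 0x00001E
      = 0x75A49E
Bytes: (v>>16)&0xFF=75, (v>>8)&0xFF=A4, v&0xFF=9E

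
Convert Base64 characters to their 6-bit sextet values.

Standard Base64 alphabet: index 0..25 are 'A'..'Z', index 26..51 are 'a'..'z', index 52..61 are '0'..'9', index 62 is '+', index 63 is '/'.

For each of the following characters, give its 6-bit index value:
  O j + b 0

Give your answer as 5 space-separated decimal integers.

Answer: 14 35 62 27 52

Derivation:
'O': A..Z range, ord('O') − ord('A') = 14
'j': a..z range, 26 + ord('j') − ord('a') = 35
'+': index 62
'b': a..z range, 26 + ord('b') − ord('a') = 27
'0': 0..9 range, 52 + ord('0') − ord('0') = 52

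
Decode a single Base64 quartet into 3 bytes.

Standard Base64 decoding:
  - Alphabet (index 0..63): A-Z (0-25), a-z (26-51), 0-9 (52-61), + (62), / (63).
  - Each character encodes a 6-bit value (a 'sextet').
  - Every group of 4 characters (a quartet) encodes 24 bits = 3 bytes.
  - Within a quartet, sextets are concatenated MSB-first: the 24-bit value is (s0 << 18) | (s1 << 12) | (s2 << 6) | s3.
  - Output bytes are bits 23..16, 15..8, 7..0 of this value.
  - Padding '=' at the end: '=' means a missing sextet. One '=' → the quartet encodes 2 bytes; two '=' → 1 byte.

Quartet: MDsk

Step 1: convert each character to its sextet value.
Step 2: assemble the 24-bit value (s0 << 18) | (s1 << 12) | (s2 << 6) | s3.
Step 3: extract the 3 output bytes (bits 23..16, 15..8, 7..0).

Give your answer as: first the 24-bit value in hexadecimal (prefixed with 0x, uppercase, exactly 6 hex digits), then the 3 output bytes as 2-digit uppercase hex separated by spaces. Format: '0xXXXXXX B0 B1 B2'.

Sextets: M=12, D=3, s=44, k=36
24-bit: (12<<18) | (3<<12) | (44<<6) | 36
      = 0x300000 | 0x003000 | 0x000B00 | 0x000024
      = 0x303B24
Bytes: (v>>16)&0xFF=30, (v>>8)&0xFF=3B, v&0xFF=24

Answer: 0x303B24 30 3B 24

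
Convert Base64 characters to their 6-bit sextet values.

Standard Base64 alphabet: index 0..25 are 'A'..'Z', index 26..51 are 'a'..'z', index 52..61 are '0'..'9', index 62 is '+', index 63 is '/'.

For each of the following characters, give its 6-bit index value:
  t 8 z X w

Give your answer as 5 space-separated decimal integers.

Answer: 45 60 51 23 48

Derivation:
't': a..z range, 26 + ord('t') − ord('a') = 45
'8': 0..9 range, 52 + ord('8') − ord('0') = 60
'z': a..z range, 26 + ord('z') − ord('a') = 51
'X': A..Z range, ord('X') − ord('A') = 23
'w': a..z range, 26 + ord('w') − ord('a') = 48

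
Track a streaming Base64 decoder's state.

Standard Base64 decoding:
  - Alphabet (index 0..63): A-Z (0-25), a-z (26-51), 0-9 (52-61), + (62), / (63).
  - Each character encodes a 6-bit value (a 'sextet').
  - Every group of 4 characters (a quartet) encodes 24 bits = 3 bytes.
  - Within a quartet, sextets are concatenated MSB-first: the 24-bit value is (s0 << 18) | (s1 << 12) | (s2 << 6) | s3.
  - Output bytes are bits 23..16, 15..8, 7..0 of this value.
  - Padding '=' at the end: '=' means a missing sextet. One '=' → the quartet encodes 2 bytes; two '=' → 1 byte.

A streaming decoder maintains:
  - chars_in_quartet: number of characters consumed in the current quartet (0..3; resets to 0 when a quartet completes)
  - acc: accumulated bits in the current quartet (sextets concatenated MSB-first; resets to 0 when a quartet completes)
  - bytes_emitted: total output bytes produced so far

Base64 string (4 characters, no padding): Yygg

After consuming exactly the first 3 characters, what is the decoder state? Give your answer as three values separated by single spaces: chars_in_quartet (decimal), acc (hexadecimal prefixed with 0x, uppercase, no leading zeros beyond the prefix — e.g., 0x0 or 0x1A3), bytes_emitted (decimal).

After char 0 ('Y'=24): chars_in_quartet=1 acc=0x18 bytes_emitted=0
After char 1 ('y'=50): chars_in_quartet=2 acc=0x632 bytes_emitted=0
After char 2 ('g'=32): chars_in_quartet=3 acc=0x18CA0 bytes_emitted=0

Answer: 3 0x18CA0 0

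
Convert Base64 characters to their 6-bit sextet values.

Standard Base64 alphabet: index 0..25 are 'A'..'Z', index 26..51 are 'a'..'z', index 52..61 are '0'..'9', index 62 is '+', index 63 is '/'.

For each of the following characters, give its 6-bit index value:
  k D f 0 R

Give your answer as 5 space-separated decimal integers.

'k': a..z range, 26 + ord('k') − ord('a') = 36
'D': A..Z range, ord('D') − ord('A') = 3
'f': a..z range, 26 + ord('f') − ord('a') = 31
'0': 0..9 range, 52 + ord('0') − ord('0') = 52
'R': A..Z range, ord('R') − ord('A') = 17

Answer: 36 3 31 52 17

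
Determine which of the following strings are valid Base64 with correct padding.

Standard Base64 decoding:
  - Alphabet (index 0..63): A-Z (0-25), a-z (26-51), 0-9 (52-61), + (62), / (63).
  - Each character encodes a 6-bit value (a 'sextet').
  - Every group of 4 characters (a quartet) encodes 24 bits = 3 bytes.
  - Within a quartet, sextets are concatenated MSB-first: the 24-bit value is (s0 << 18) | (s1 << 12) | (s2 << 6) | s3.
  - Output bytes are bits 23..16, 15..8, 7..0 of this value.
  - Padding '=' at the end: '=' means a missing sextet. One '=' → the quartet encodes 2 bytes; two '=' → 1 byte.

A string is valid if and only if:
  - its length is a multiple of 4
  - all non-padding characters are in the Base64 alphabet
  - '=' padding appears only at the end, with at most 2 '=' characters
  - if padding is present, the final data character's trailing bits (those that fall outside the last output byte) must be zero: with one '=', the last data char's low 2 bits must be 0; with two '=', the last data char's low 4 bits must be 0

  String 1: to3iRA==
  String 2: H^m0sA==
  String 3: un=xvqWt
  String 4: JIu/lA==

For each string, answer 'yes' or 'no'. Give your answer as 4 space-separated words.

Answer: yes no no yes

Derivation:
String 1: 'to3iRA==' → valid
String 2: 'H^m0sA==' → invalid (bad char(s): ['^'])
String 3: 'un=xvqWt' → invalid (bad char(s): ['=']; '=' in middle)
String 4: 'JIu/lA==' → valid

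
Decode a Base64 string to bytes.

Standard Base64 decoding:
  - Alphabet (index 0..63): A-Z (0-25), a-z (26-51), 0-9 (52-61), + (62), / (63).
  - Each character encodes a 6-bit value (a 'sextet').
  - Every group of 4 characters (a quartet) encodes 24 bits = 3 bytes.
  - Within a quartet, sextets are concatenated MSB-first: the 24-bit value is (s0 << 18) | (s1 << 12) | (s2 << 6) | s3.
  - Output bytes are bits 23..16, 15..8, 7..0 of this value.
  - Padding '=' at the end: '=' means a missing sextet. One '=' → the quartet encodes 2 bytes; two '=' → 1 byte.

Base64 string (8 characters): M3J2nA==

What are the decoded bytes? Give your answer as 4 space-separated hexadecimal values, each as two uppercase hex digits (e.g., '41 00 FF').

Answer: 33 72 76 9C

Derivation:
After char 0 ('M'=12): chars_in_quartet=1 acc=0xC bytes_emitted=0
After char 1 ('3'=55): chars_in_quartet=2 acc=0x337 bytes_emitted=0
After char 2 ('J'=9): chars_in_quartet=3 acc=0xCDC9 bytes_emitted=0
After char 3 ('2'=54): chars_in_quartet=4 acc=0x337276 -> emit 33 72 76, reset; bytes_emitted=3
After char 4 ('n'=39): chars_in_quartet=1 acc=0x27 bytes_emitted=3
After char 5 ('A'=0): chars_in_quartet=2 acc=0x9C0 bytes_emitted=3
Padding '==': partial quartet acc=0x9C0 -> emit 9C; bytes_emitted=4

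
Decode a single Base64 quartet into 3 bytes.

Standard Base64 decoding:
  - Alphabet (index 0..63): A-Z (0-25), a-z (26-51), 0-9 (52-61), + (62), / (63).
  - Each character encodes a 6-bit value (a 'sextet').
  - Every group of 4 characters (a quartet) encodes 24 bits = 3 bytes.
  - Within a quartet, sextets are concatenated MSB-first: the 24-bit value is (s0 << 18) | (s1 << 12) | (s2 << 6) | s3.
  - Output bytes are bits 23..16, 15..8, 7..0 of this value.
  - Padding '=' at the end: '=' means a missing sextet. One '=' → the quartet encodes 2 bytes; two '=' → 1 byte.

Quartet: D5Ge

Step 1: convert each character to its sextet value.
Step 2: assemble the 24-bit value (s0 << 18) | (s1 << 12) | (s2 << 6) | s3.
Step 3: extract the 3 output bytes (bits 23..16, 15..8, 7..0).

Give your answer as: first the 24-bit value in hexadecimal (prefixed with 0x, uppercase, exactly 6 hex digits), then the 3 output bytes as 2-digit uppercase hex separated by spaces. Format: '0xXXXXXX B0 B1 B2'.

Answer: 0x0F919E 0F 91 9E

Derivation:
Sextets: D=3, 5=57, G=6, e=30
24-bit: (3<<18) | (57<<12) | (6<<6) | 30
      = 0x0C0000 | 0x039000 | 0x000180 | 0x00001E
      = 0x0F919E
Bytes: (v>>16)&0xFF=0F, (v>>8)&0xFF=91, v&0xFF=9E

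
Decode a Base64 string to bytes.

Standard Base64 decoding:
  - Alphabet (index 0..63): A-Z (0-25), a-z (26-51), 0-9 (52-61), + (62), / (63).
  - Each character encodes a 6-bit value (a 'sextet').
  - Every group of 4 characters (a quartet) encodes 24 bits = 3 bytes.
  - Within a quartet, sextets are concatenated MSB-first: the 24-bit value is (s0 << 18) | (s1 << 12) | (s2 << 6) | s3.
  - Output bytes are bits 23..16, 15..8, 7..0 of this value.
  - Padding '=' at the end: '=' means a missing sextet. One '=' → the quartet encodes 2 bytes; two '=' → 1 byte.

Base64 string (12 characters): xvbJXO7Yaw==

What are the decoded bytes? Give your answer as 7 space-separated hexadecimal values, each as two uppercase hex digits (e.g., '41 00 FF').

Answer: C6 F6 C9 5C EE D8 6B

Derivation:
After char 0 ('x'=49): chars_in_quartet=1 acc=0x31 bytes_emitted=0
After char 1 ('v'=47): chars_in_quartet=2 acc=0xC6F bytes_emitted=0
After char 2 ('b'=27): chars_in_quartet=3 acc=0x31BDB bytes_emitted=0
After char 3 ('J'=9): chars_in_quartet=4 acc=0xC6F6C9 -> emit C6 F6 C9, reset; bytes_emitted=3
After char 4 ('X'=23): chars_in_quartet=1 acc=0x17 bytes_emitted=3
After char 5 ('O'=14): chars_in_quartet=2 acc=0x5CE bytes_emitted=3
After char 6 ('7'=59): chars_in_quartet=3 acc=0x173BB bytes_emitted=3
After char 7 ('Y'=24): chars_in_quartet=4 acc=0x5CEED8 -> emit 5C EE D8, reset; bytes_emitted=6
After char 8 ('a'=26): chars_in_quartet=1 acc=0x1A bytes_emitted=6
After char 9 ('w'=48): chars_in_quartet=2 acc=0x6B0 bytes_emitted=6
Padding '==': partial quartet acc=0x6B0 -> emit 6B; bytes_emitted=7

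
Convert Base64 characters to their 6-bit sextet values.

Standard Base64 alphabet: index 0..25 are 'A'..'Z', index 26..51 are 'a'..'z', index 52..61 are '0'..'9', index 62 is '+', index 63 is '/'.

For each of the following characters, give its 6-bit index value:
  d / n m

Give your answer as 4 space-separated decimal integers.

'd': a..z range, 26 + ord('d') − ord('a') = 29
'/': index 63
'n': a..z range, 26 + ord('n') − ord('a') = 39
'm': a..z range, 26 + ord('m') − ord('a') = 38

Answer: 29 63 39 38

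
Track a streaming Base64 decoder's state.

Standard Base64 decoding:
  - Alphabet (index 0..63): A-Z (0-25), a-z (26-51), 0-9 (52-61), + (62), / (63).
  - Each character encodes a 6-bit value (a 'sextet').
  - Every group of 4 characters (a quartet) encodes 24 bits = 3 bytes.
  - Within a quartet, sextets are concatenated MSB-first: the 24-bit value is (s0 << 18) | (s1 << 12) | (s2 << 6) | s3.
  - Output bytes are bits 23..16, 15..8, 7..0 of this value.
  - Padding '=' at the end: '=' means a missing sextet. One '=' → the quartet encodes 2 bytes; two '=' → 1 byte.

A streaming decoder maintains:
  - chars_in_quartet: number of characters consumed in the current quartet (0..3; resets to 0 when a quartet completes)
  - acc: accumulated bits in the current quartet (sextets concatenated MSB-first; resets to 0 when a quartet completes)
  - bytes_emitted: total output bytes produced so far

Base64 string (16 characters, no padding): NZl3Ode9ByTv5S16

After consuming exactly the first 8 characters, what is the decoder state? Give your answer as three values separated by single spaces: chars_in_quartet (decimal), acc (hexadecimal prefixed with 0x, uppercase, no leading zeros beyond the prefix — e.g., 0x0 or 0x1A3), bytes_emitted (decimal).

After char 0 ('N'=13): chars_in_quartet=1 acc=0xD bytes_emitted=0
After char 1 ('Z'=25): chars_in_quartet=2 acc=0x359 bytes_emitted=0
After char 2 ('l'=37): chars_in_quartet=3 acc=0xD665 bytes_emitted=0
After char 3 ('3'=55): chars_in_quartet=4 acc=0x359977 -> emit 35 99 77, reset; bytes_emitted=3
After char 4 ('O'=14): chars_in_quartet=1 acc=0xE bytes_emitted=3
After char 5 ('d'=29): chars_in_quartet=2 acc=0x39D bytes_emitted=3
After char 6 ('e'=30): chars_in_quartet=3 acc=0xE75E bytes_emitted=3
After char 7 ('9'=61): chars_in_quartet=4 acc=0x39D7BD -> emit 39 D7 BD, reset; bytes_emitted=6

Answer: 0 0x0 6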